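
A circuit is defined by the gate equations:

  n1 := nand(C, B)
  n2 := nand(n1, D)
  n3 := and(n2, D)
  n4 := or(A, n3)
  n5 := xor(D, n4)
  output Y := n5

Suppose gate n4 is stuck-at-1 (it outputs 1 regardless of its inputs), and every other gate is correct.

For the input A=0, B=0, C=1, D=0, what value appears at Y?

1

Propagate with n4 forced: n1=1, n2=1, n3=0, n4=1 [stuck-at-1], n5=1.
So Y = 1. (Without the fault it would be 0.)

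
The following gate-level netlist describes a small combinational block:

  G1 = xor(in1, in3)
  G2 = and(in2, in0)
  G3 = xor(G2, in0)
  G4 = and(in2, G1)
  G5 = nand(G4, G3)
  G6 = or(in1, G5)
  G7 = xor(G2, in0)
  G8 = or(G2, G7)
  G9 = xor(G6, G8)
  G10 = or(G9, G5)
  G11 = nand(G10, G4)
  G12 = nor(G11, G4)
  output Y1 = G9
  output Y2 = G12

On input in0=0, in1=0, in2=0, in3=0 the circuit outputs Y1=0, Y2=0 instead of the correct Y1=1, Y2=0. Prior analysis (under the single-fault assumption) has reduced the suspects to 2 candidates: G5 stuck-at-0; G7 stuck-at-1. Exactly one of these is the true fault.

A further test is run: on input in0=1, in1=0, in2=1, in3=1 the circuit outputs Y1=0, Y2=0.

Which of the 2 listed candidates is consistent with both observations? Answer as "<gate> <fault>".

G7 stuck-at-1

Evaluate each candidate on input in0=1, in1=0, in2=1, in3=1:
  G5 stuck-at-0: G1=1, G2=1, G3=0, G4=1, G5=0 [stuck-at-0], G6=0, G7=0, G8=1, G9=1, G10=1, G11=0, G12=0 → Y1=1, Y2=0 — eliminated
  G7 stuck-at-1: G1=1, G2=1, G3=0, G4=1, G5=1, G6=1, G7=1 [stuck-at-1], G8=1, G9=0, G10=1, G11=0, G12=0 → Y1=0, Y2=0 — matches
Only G7 stuck-at-1 reproduces the observed Y1=0, Y2=0.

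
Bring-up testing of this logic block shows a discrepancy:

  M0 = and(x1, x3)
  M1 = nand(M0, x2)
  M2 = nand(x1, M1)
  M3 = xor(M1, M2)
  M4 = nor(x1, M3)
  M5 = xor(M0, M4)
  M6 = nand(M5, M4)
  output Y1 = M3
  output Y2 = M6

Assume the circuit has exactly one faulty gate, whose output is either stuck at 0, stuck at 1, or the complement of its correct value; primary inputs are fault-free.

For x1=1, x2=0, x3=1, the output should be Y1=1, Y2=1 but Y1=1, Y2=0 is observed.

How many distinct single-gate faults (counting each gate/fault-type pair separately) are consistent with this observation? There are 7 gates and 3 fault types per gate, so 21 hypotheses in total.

2

Fault-free: M0=1, M1=1, M2=0, M3=1, M4=0, M5=1, M6=1 → Y1=1, Y2=1. Observed Y1=1, Y2=0.
  M0: none of the 3 fault types match ✗
  M1: none of the 3 fault types match ✗
  M2: none of the 3 fault types match ✗
  M3: none of the 3 fault types match ✗
  M4: none of the 3 fault types match ✗
  M5: none of the 3 fault types match ✗
  M6: stuck-at-0, inverted output ✓; others ✗
Consistent faults: {M6 stuck-at-0, M6 inverted output} — 2 in all.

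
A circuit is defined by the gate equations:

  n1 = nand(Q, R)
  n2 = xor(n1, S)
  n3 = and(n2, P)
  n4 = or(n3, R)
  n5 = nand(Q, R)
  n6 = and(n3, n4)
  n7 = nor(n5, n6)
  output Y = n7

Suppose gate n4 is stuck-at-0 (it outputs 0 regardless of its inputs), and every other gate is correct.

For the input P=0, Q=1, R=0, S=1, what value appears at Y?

Propagate with n4 forced: n1=1, n2=0, n3=0, n4=0 [stuck-at-0], n5=1, n6=0, n7=0.
So Y = 0. (Same as the fault-free value — the fault is masked on this input.)

0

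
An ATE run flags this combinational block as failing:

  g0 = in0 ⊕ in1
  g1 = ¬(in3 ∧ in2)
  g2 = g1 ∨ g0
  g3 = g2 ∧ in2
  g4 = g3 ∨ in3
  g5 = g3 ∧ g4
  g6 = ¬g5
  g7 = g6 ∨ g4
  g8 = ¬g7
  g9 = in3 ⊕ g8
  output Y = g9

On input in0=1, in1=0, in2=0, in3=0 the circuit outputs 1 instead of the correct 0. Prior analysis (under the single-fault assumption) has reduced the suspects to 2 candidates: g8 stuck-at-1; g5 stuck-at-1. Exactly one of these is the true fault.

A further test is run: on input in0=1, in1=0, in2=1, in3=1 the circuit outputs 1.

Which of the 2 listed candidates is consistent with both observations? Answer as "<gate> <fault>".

Evaluate each candidate on input in0=1, in1=0, in2=1, in3=1:
  g8 stuck-at-1: g0=1, g1=0, g2=1, g3=1, g4=1, g5=1, g6=0, g7=1, g8=1 [stuck-at-1], g9=0 → 0 — eliminated
  g5 stuck-at-1: g0=1, g1=0, g2=1, g3=1, g4=1, g5=1 [stuck-at-1], g6=0, g7=1, g8=0, g9=1 → 1 — matches
Only g5 stuck-at-1 reproduces the observed 1.

g5 stuck-at-1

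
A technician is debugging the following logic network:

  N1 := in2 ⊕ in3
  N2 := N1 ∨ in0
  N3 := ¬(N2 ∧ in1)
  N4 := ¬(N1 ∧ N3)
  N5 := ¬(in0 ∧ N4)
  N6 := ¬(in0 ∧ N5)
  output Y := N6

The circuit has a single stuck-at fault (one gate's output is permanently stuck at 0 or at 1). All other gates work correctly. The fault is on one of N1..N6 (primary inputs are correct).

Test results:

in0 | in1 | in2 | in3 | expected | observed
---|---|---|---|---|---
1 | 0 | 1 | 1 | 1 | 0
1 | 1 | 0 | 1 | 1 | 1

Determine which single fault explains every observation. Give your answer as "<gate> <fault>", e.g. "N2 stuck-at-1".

N1 stuck-at-1

Fault-free values for test 1 (in0=1, in1=0, in2=1, in3=1): N1=0, N2=1, N3=1, N4=1, N5=0, N6=1, giving Y=1. Observed 0.
Test 1: faults giving observed 0 are {N1 stuck-at-1, N4 stuck-at-0, N5 stuck-at-1, N6 stuck-at-0}.
Test 2 (in0=1, in1=1, in2=0, in3=1): fault-free N1=1, N2=1, N3=0, N4=1, N5=0, N6=1 → 1; observed 1. Eliminates N4 stuck-at-0, N5 stuck-at-1, N6 stuck-at-0.
Only N1 stuck-at-1 is consistent with every test.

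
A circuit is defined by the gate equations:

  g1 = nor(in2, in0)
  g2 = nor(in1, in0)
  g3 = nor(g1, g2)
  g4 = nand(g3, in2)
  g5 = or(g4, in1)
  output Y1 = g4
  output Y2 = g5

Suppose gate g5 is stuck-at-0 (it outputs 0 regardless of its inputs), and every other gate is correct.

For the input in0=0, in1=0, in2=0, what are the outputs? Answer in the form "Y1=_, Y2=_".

Propagate with g5 forced: g1=1, g2=1, g3=0, g4=1, g5=0 [stuck-at-0].
So the outputs are Y1=1, Y2=0. (Without the fault they would be Y1=1, Y2=1.)

Y1=1, Y2=0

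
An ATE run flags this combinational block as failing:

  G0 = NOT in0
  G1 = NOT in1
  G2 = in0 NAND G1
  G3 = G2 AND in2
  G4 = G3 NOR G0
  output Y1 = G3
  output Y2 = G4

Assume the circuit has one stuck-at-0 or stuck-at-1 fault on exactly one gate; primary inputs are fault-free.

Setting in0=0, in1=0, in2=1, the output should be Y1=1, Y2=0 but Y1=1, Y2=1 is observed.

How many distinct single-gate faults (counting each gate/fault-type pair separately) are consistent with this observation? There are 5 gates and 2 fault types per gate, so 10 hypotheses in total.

Fault-free: G0=1, G1=1, G2=1, G3=1, G4=0 → Y1=1, Y2=0. Observed Y1=1, Y2=1.
  G0 stuck-at-0: output Y1=1, Y2=0 ✗
  G0 stuck-at-1: output Y1=1, Y2=0 ✗
  G1 stuck-at-0: output Y1=1, Y2=0 ✗
  G1 stuck-at-1: output Y1=1, Y2=0 ✗
  G2 stuck-at-0: output Y1=0, Y2=0 ✗
  G2 stuck-at-1: output Y1=1, Y2=0 ✗
  G3 stuck-at-0: output Y1=0, Y2=0 ✗
  G3 stuck-at-1: output Y1=1, Y2=0 ✗
  G4 stuck-at-0: output Y1=1, Y2=0 ✗
  G4 stuck-at-1: output Y1=1, Y2=1 ✓
Consistent faults: {G4 stuck-at-1} — 1 in all.

1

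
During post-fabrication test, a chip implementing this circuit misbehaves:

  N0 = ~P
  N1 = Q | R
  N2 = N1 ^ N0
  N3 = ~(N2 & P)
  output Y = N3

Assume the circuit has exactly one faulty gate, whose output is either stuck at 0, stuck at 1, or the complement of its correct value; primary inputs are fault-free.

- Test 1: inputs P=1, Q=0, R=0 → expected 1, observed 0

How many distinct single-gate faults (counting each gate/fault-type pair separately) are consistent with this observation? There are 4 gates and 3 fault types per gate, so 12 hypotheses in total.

Fault-free: N0=0, N1=0, N2=0, N3=1 → 1. Observed 0.
  N0 stuck-at-0: output 1 ✗
  N0 stuck-at-1: output 0 ✓
  N0 inverted output: output 0 ✓
  N1 stuck-at-0: output 1 ✗
  N1 stuck-at-1: output 0 ✓
  N1 inverted output: output 0 ✓
  N2 stuck-at-0: output 1 ✗
  N2 stuck-at-1: output 0 ✓
  N2 inverted output: output 0 ✓
  N3 stuck-at-0: output 0 ✓
  N3 stuck-at-1: output 1 ✗
  N3 inverted output: output 0 ✓
Consistent faults: {N0 stuck-at-1, N0 inverted output, N1 stuck-at-1, N1 inverted output, N2 stuck-at-1, N2 inverted output, N3 stuck-at-0, N3 inverted output} — 8 in all.

8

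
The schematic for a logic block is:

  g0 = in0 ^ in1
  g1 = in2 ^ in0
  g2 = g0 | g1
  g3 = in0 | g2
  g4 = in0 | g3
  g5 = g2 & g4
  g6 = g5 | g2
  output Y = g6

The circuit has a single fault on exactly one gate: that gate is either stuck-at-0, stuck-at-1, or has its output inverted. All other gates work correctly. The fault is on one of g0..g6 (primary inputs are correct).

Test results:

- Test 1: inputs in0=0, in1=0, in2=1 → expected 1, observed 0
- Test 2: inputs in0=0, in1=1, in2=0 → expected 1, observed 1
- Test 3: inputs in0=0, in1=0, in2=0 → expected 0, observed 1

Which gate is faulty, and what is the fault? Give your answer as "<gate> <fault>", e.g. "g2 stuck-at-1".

g1 inverted output

Fault-free values for test 1 (in0=0, in1=0, in2=1): g0=0, g1=1, g2=1, g3=1, g4=1, g5=1, g6=1, giving Y=1. Observed 0.
Test 1: faults giving observed 0 are {g1 stuck-at-0, g1 inverted output, g2 stuck-at-0, g2 inverted output, g6 stuck-at-0, g6 inverted output}.
Test 2 (in0=0, in1=1, in2=0): fault-free g0=1, g1=0, g2=1, g3=1, g4=1, g5=1, g6=1 → 1; observed 1. Eliminates g2 stuck-at-0, g2 inverted output, g6 stuck-at-0, g6 inverted output.
Test 3 (in0=0, in1=0, in2=0): fault-free g0=0, g1=0, g2=0, g3=0, g4=0, g5=0, g6=0 → 0; observed 1. Eliminates g1 stuck-at-0.
Only g1 inverted output is consistent with every test.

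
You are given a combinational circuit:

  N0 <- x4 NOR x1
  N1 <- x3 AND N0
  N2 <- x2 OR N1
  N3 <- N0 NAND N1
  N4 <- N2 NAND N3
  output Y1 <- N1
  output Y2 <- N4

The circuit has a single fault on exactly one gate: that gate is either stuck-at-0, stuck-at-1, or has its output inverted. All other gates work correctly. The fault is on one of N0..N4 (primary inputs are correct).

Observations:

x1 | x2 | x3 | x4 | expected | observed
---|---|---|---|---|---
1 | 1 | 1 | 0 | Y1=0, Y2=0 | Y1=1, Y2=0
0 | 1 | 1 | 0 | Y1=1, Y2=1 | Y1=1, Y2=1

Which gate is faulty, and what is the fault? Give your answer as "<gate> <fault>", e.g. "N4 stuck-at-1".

Fault-free values for test 1 (x1=1, x2=1, x3=1, x4=0): N0=0, N1=0, N2=1, N3=1, N4=0, giving Y1=0, Y2=0. Observed Y1=1, Y2=0.
Test 1: faults giving observed Y1=1, Y2=0 are {N1 stuck-at-1, N1 inverted output}.
Test 2 (x1=0, x2=1, x3=1, x4=0): fault-free N0=1, N1=1, N2=1, N3=0, N4=1 → Y1=1, Y2=1; observed Y1=1, Y2=1. Eliminates N1 inverted output.
Only N1 stuck-at-1 is consistent with every test.

N1 stuck-at-1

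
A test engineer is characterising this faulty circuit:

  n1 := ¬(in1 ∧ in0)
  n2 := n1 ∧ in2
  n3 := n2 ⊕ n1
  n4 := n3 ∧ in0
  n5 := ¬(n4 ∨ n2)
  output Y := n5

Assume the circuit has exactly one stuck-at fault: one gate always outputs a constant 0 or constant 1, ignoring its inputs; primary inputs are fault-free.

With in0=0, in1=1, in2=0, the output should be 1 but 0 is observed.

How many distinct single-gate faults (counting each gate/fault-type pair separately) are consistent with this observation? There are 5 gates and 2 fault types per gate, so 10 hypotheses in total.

3

Fault-free: n1=1, n2=0, n3=1, n4=0, n5=1 → 1. Observed 0.
  n1 stuck-at-0: output 1 ✗
  n1 stuck-at-1: output 1 ✗
  n2 stuck-at-0: output 1 ✗
  n2 stuck-at-1: output 0 ✓
  n3 stuck-at-0: output 1 ✗
  n3 stuck-at-1: output 1 ✗
  n4 stuck-at-0: output 1 ✗
  n4 stuck-at-1: output 0 ✓
  n5 stuck-at-0: output 0 ✓
  n5 stuck-at-1: output 1 ✗
Consistent faults: {n2 stuck-at-1, n4 stuck-at-1, n5 stuck-at-0} — 3 in all.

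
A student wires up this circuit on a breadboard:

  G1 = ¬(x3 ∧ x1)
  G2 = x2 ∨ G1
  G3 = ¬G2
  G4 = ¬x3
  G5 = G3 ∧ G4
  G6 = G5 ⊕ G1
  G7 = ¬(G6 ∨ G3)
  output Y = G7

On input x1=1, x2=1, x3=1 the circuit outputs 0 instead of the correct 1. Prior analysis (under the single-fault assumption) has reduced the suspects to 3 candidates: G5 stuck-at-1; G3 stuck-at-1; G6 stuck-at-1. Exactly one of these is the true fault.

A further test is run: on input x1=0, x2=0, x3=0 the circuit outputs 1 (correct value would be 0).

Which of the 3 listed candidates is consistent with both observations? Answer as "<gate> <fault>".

G5 stuck-at-1

Evaluate each candidate on input x1=0, x2=0, x3=0:
  G5 stuck-at-1: G1=1, G2=1, G3=0, G4=1, G5=1 [stuck-at-1], G6=0, G7=1 → 1 — matches
  G3 stuck-at-1: G1=1, G2=1, G3=1 [stuck-at-1], G4=1, G5=1, G6=0, G7=0 → 0 — eliminated
  G6 stuck-at-1: G1=1, G2=1, G3=0, G4=1, G5=0, G6=1 [stuck-at-1], G7=0 → 0 — eliminated
Only G5 stuck-at-1 reproduces the observed 1.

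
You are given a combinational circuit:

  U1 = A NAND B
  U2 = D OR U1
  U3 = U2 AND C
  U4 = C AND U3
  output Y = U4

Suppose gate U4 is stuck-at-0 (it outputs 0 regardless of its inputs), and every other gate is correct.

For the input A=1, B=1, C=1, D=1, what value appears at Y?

0

Propagate with U4 forced: U1=0, U2=1, U3=1, U4=0 [stuck-at-0].
So Y = 0. (Without the fault it would be 1.)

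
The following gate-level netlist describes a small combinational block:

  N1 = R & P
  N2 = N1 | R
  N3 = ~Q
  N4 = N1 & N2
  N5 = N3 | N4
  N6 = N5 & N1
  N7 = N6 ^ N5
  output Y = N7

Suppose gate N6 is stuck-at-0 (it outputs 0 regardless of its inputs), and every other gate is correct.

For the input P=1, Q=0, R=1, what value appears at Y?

Propagate with N6 forced: N1=1, N2=1, N3=1, N4=1, N5=1, N6=0 [stuck-at-0], N7=1.
So Y = 1. (Without the fault it would be 0.)

1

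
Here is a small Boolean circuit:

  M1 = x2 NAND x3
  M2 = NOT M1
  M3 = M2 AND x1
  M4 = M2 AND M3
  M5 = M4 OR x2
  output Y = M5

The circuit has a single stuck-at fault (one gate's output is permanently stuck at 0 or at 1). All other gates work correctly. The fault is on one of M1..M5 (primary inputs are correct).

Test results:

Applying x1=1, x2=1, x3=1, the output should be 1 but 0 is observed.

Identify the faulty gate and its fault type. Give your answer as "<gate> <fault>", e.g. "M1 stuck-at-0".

M5 stuck-at-0

Fault-free values for test 1 (x1=1, x2=1, x3=1): M1=0, M2=1, M3=1, M4=1, M5=1, giving Y=1. Observed 0.
Test 1: faults giving observed 0 are {M5 stuck-at-0}.
Only M5 stuck-at-0 is consistent with every test.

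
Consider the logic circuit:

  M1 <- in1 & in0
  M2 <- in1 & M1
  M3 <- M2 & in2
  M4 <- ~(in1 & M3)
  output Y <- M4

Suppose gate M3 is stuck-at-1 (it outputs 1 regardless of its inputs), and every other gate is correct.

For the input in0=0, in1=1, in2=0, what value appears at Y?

Propagate with M3 forced: M1=0, M2=0, M3=1 [stuck-at-1], M4=0.
So Y = 0. (Without the fault it would be 1.)

0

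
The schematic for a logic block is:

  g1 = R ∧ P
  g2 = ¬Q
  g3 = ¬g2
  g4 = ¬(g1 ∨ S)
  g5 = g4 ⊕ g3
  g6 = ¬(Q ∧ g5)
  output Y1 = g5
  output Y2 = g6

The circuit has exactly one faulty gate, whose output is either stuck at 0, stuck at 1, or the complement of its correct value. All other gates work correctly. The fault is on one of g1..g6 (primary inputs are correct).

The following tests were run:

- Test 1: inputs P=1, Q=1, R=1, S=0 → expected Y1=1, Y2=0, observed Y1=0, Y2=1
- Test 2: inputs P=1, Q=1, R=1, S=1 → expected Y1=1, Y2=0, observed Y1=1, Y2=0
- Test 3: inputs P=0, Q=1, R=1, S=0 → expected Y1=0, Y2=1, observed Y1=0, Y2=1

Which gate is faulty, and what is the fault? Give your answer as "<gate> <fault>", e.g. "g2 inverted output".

Fault-free values for test 1 (P=1, Q=1, R=1, S=0): g1=1, g2=0, g3=1, g4=0, g5=1, g6=0, giving Y1=1, Y2=0. Observed Y1=0, Y2=1.
Test 1: faults giving observed Y1=0, Y2=1 are {g1 stuck-at-0, g1 inverted output, g2 stuck-at-1, g2 inverted output, g3 stuck-at-0, g3 inverted output, g4 stuck-at-1, g4 inverted output, g5 stuck-at-0, g5 inverted output}.
Test 2 (P=1, Q=1, R=1, S=1): fault-free g1=1, g2=0, g3=1, g4=0, g5=1, g6=0 → Y1=1, Y2=0; observed Y1=1, Y2=0. Eliminates g2 stuck-at-1, g2 inverted output, g3 stuck-at-0, g3 inverted output, g4 stuck-at-1, g4 inverted output, g5 stuck-at-0, g5 inverted output.
Test 3 (P=0, Q=1, R=1, S=0): fault-free g1=0, g2=0, g3=1, g4=1, g5=0, g6=1 → Y1=0, Y2=1; observed Y1=0, Y2=1. Eliminates g1 inverted output.
Only g1 stuck-at-0 is consistent with every test.

g1 stuck-at-0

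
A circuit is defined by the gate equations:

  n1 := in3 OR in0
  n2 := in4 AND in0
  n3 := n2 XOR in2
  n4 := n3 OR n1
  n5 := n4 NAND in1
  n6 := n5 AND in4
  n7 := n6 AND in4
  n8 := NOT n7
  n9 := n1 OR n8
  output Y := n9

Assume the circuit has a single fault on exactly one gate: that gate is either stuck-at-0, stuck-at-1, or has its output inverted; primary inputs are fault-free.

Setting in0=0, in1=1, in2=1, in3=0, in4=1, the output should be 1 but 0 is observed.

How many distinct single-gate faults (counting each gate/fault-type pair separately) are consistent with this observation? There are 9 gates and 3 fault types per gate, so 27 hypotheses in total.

Fault-free: n1=0, n2=0, n3=1, n4=1, n5=0, n6=0, n7=0, n8=1, n9=1 → 1. Observed 0.
  n1: none of the 3 fault types match ✗
  n2: stuck-at-1, inverted output ✓; others ✗
  n3: stuck-at-0, inverted output ✓; others ✗
  n4: stuck-at-0, inverted output ✓; others ✗
  n5: stuck-at-1, inverted output ✓; others ✗
  n6: stuck-at-1, inverted output ✓; others ✗
  n7: stuck-at-1, inverted output ✓; others ✗
  n8: stuck-at-0, inverted output ✓; others ✗
  n9: stuck-at-0, inverted output ✓; others ✗
Consistent faults: {n2 stuck-at-1, n2 inverted output, n3 stuck-at-0, n3 inverted output, n4 stuck-at-0, n4 inverted output, n5 stuck-at-1, n5 inverted output, n6 stuck-at-1, n6 inverted output, n7 stuck-at-1, n7 inverted output, n8 stuck-at-0, n8 inverted output, n9 stuck-at-0, n9 inverted output} — 16 in all.

16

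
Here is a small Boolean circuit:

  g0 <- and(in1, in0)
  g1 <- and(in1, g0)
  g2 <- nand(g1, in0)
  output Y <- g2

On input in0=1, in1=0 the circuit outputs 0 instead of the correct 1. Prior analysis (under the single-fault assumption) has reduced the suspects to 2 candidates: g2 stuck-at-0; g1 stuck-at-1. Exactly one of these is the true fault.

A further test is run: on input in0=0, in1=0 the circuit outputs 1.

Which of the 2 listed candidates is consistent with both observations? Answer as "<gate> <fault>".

Evaluate each candidate on input in0=0, in1=0:
  g2 stuck-at-0: g0=0, g1=0, g2=0 [stuck-at-0] → 0 — eliminated
  g1 stuck-at-1: g0=0, g1=1 [stuck-at-1], g2=1 → 1 — matches
Only g1 stuck-at-1 reproduces the observed 1.

g1 stuck-at-1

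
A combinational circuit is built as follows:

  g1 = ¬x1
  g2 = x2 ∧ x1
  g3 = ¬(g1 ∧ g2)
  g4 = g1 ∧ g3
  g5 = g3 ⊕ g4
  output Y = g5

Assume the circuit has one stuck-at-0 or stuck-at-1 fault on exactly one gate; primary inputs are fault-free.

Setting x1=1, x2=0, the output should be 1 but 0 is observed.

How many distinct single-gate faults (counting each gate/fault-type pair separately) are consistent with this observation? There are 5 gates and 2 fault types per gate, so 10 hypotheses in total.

4

Fault-free: g1=0, g2=0, g3=1, g4=0, g5=1 → 1. Observed 0.
  g1 stuck-at-0: output 1 ✗
  g1 stuck-at-1: output 0 ✓
  g2 stuck-at-0: output 1 ✗
  g2 stuck-at-1: output 1 ✗
  g3 stuck-at-0: output 0 ✓
  g3 stuck-at-1: output 1 ✗
  g4 stuck-at-0: output 1 ✗
  g4 stuck-at-1: output 0 ✓
  g5 stuck-at-0: output 0 ✓
  g5 stuck-at-1: output 1 ✗
Consistent faults: {g1 stuck-at-1, g3 stuck-at-0, g4 stuck-at-1, g5 stuck-at-0} — 4 in all.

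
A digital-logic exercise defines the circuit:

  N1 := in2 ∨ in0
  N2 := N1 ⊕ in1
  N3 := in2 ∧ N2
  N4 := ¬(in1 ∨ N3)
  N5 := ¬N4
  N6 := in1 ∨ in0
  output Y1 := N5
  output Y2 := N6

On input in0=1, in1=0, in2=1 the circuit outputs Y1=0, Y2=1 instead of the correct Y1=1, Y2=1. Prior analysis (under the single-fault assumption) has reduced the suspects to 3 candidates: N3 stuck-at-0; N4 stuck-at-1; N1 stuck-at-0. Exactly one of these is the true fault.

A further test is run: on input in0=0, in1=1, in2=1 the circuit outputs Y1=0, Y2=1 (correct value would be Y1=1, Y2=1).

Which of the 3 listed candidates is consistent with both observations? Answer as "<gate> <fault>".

N4 stuck-at-1

Evaluate each candidate on input in0=0, in1=1, in2=1:
  N3 stuck-at-0: N1=1, N2=0, N3=0 [stuck-at-0], N4=0, N5=1, N6=1 → Y1=1, Y2=1 — eliminated
  N4 stuck-at-1: N1=1, N2=0, N3=0, N4=1 [stuck-at-1], N5=0, N6=1 → Y1=0, Y2=1 — matches
  N1 stuck-at-0: N1=0 [stuck-at-0], N2=1, N3=1, N4=0, N5=1, N6=1 → Y1=1, Y2=1 — eliminated
Only N4 stuck-at-1 reproduces the observed Y1=0, Y2=1.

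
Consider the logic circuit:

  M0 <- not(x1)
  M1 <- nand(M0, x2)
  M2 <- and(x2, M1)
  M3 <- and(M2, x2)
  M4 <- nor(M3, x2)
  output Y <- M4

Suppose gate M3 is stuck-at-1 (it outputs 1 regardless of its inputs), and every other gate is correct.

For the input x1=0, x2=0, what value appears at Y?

Propagate with M3 forced: M0=1, M1=1, M2=0, M3=1 [stuck-at-1], M4=0.
So Y = 0. (Without the fault it would be 1.)

0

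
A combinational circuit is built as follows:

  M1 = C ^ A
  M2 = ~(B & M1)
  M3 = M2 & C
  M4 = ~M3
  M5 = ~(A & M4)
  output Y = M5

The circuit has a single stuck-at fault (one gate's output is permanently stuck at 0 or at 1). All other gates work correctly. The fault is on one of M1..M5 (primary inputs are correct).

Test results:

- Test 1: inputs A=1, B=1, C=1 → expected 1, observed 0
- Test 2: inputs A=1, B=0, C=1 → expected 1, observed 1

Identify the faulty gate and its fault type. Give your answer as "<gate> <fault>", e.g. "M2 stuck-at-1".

Fault-free values for test 1 (A=1, B=1, C=1): M1=0, M2=1, M3=1, M4=0, M5=1, giving Y=1. Observed 0.
Test 1: faults giving observed 0 are {M1 stuck-at-1, M2 stuck-at-0, M3 stuck-at-0, M4 stuck-at-1, M5 stuck-at-0}.
Test 2 (A=1, B=0, C=1): fault-free M1=0, M2=1, M3=1, M4=0, M5=1 → 1; observed 1. Eliminates M2 stuck-at-0, M3 stuck-at-0, M4 stuck-at-1, M5 stuck-at-0.
Only M1 stuck-at-1 is consistent with every test.

M1 stuck-at-1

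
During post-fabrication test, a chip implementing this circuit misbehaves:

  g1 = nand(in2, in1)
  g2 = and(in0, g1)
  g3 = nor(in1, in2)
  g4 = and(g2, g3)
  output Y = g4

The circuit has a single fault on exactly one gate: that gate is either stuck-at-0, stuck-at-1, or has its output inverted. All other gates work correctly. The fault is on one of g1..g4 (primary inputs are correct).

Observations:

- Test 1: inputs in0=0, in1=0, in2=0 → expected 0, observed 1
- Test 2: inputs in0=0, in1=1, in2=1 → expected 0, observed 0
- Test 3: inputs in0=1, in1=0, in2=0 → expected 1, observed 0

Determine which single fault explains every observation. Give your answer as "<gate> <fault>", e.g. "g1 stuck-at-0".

Fault-free values for test 1 (in0=0, in1=0, in2=0): g1=1, g2=0, g3=1, g4=0, giving Y=0. Observed 1.
Test 1: faults giving observed 1 are {g2 stuck-at-1, g2 inverted output, g4 stuck-at-1, g4 inverted output}.
Test 2 (in0=0, in1=1, in2=1): fault-free g1=0, g2=0, g3=0, g4=0 → 0; observed 0. Eliminates g4 stuck-at-1, g4 inverted output.
Test 3 (in0=1, in1=0, in2=0): fault-free g1=1, g2=1, g3=1, g4=1 → 1; observed 0. Eliminates g2 stuck-at-1.
Only g2 inverted output is consistent with every test.

g2 inverted output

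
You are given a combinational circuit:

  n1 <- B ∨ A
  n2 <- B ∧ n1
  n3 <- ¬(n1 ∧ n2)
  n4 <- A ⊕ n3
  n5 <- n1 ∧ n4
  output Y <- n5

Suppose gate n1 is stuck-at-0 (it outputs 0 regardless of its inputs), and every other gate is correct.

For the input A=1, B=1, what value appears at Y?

Propagate with n1 forced: n1=0 [stuck-at-0], n2=0, n3=1, n4=0, n5=0.
So Y = 0. (Without the fault it would be 1.)

0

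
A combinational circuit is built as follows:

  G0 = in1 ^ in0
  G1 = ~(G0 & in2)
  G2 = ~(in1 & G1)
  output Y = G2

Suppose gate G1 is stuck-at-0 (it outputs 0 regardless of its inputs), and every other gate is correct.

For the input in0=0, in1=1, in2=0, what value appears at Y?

1

Propagate with G1 forced: G0=1, G1=0 [stuck-at-0], G2=1.
So Y = 1. (Without the fault it would be 0.)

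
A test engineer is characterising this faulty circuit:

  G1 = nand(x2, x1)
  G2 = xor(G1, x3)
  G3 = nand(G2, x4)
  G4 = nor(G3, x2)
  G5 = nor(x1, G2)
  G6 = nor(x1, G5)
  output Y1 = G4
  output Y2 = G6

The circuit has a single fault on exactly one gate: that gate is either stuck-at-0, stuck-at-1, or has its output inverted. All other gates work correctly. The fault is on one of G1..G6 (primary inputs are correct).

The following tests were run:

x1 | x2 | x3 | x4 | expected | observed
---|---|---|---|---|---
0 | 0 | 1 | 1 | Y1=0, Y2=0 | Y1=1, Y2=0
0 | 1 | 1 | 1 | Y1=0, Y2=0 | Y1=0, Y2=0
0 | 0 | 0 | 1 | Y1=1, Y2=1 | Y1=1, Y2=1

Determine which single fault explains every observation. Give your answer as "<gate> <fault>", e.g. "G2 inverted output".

G3 stuck-at-0

Fault-free values for test 1 (x1=0, x2=0, x3=1, x4=1): G1=1, G2=0, G3=1, G4=0, G5=1, G6=0, giving Y1=0, Y2=0. Observed Y1=1, Y2=0.
Test 1: faults giving observed Y1=1, Y2=0 are {G3 stuck-at-0, G3 inverted output, G4 stuck-at-1, G4 inverted output}.
Test 2 (x1=0, x2=1, x3=1, x4=1): fault-free G1=1, G2=0, G3=1, G4=0, G5=1, G6=0 → Y1=0, Y2=0; observed Y1=0, Y2=0. Eliminates G4 stuck-at-1, G4 inverted output.
Test 3 (x1=0, x2=0, x3=0, x4=1): fault-free G1=1, G2=1, G3=0, G4=1, G5=0, G6=1 → Y1=1, Y2=1; observed Y1=1, Y2=1. Eliminates G3 inverted output.
Only G3 stuck-at-0 is consistent with every test.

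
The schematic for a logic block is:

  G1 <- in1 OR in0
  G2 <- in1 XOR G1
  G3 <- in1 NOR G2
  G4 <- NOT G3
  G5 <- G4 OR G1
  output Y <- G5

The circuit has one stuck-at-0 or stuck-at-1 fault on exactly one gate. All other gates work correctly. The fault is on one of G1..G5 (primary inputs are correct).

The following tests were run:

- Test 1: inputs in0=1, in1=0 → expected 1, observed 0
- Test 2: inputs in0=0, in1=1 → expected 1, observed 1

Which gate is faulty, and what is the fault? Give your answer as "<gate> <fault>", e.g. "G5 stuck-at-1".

G1 stuck-at-0

Fault-free values for test 1 (in0=1, in1=0): G1=1, G2=1, G3=0, G4=1, G5=1, giving Y=1. Observed 0.
Test 1: faults giving observed 0 are {G1 stuck-at-0, G5 stuck-at-0}.
Test 2 (in0=0, in1=1): fault-free G1=1, G2=0, G3=0, G4=1, G5=1 → 1; observed 1. Eliminates G5 stuck-at-0.
Only G1 stuck-at-0 is consistent with every test.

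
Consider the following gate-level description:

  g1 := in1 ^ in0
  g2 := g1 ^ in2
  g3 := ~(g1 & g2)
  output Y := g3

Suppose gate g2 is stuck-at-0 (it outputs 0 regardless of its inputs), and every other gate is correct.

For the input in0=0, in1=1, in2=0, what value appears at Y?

1

Propagate with g2 forced: g1=1, g2=0 [stuck-at-0], g3=1.
So Y = 1. (Without the fault it would be 0.)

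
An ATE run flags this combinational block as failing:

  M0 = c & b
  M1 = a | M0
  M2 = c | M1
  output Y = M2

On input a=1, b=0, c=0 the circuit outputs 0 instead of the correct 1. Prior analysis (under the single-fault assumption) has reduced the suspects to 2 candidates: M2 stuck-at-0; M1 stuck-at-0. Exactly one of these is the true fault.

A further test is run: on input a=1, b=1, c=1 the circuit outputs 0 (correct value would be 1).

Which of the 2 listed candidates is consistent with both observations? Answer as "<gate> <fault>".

Evaluate each candidate on input a=1, b=1, c=1:
  M2 stuck-at-0: M0=1, M1=1, M2=0 [stuck-at-0] → 0 — matches
  M1 stuck-at-0: M0=1, M1=0 [stuck-at-0], M2=1 → 1 — eliminated
Only M2 stuck-at-0 reproduces the observed 0.

M2 stuck-at-0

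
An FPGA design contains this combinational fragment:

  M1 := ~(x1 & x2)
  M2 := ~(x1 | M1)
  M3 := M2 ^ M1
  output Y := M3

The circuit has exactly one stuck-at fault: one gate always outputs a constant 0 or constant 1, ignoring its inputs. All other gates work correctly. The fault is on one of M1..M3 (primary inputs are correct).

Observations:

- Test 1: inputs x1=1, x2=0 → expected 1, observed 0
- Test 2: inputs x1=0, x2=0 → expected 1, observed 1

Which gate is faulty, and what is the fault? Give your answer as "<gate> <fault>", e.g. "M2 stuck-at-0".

Fault-free values for test 1 (x1=1, x2=0): M1=1, M2=0, M3=1, giving Y=1. Observed 0.
Test 1: faults giving observed 0 are {M1 stuck-at-0, M2 stuck-at-1, M3 stuck-at-0}.
Test 2 (x1=0, x2=0): fault-free M1=1, M2=0, M3=1 → 1; observed 1. Eliminates M2 stuck-at-1, M3 stuck-at-0.
Only M1 stuck-at-0 is consistent with every test.

M1 stuck-at-0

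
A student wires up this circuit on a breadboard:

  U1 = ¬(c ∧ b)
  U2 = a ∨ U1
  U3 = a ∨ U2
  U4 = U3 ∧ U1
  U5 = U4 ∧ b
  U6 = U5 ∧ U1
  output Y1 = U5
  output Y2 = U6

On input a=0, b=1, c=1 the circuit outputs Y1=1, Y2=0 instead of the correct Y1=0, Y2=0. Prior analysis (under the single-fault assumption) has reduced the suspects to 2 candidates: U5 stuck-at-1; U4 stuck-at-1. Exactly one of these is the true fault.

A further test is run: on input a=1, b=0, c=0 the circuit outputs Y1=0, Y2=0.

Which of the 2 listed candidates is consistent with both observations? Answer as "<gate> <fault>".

Evaluate each candidate on input a=1, b=0, c=0:
  U5 stuck-at-1: U1=1, U2=1, U3=1, U4=1, U5=1 [stuck-at-1], U6=1 → Y1=1, Y2=1 — eliminated
  U4 stuck-at-1: U1=1, U2=1, U3=1, U4=1 [stuck-at-1], U5=0, U6=0 → Y1=0, Y2=0 — matches
Only U4 stuck-at-1 reproduces the observed Y1=0, Y2=0.

U4 stuck-at-1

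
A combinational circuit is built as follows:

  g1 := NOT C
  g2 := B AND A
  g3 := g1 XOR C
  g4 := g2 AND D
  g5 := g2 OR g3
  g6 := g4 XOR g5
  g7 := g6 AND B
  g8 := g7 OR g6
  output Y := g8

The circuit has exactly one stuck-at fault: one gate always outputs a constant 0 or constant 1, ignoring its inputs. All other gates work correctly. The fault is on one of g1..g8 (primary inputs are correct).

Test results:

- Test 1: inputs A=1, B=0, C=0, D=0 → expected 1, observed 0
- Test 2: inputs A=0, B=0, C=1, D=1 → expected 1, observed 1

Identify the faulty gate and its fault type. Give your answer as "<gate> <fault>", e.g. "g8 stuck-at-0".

Fault-free values for test 1 (A=1, B=0, C=0, D=0): g1=1, g2=0, g3=1, g4=0, g5=1, g6=1, g7=0, g8=1, giving Y=1. Observed 0.
Test 1: faults giving observed 0 are {g1 stuck-at-0, g3 stuck-at-0, g4 stuck-at-1, g5 stuck-at-0, g6 stuck-at-0, g8 stuck-at-0}.
Test 2 (A=0, B=0, C=1, D=1): fault-free g1=0, g2=0, g3=1, g4=0, g5=1, g6=1, g7=0, g8=1 → 1; observed 1. Eliminates g3 stuck-at-0, g4 stuck-at-1, g5 stuck-at-0, g6 stuck-at-0, g8 stuck-at-0.
Only g1 stuck-at-0 is consistent with every test.

g1 stuck-at-0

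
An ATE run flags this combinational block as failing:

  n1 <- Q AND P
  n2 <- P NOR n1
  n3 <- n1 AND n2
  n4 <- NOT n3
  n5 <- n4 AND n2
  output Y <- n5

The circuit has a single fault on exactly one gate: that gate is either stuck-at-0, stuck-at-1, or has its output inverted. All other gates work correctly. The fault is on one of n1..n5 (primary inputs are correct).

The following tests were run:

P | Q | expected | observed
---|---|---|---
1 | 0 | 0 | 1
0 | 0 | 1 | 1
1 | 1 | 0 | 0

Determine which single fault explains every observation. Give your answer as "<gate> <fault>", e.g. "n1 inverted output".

n2 stuck-at-1

Fault-free values for test 1 (P=1, Q=0): n1=0, n2=0, n3=0, n4=1, n5=0, giving Y=0. Observed 1.
Test 1: faults giving observed 1 are {n2 stuck-at-1, n2 inverted output, n5 stuck-at-1, n5 inverted output}.
Test 2 (P=0, Q=0): fault-free n1=0, n2=1, n3=0, n4=1, n5=1 → 1; observed 1. Eliminates n2 inverted output, n5 inverted output.
Test 3 (P=1, Q=1): fault-free n1=1, n2=0, n3=0, n4=1, n5=0 → 0; observed 0. Eliminates n5 stuck-at-1.
Only n2 stuck-at-1 is consistent with every test.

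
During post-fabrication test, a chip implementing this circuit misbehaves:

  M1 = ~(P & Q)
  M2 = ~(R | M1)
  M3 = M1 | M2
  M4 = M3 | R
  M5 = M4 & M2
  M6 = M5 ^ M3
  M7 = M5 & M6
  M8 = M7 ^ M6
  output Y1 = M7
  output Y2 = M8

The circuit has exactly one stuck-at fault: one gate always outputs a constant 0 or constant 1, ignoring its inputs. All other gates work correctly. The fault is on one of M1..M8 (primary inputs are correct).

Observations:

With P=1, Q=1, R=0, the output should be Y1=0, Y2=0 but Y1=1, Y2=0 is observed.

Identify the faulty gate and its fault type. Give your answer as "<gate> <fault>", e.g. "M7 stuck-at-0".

Fault-free values for test 1 (P=1, Q=1, R=0): M1=0, M2=1, M3=1, M4=1, M5=1, M6=0, M7=0, M8=0, giving Y1=0, Y2=0. Observed Y1=1, Y2=0.
Test 1: faults giving observed Y1=1, Y2=0 are {M6 stuck-at-1}.
Only M6 stuck-at-1 is consistent with every test.

M6 stuck-at-1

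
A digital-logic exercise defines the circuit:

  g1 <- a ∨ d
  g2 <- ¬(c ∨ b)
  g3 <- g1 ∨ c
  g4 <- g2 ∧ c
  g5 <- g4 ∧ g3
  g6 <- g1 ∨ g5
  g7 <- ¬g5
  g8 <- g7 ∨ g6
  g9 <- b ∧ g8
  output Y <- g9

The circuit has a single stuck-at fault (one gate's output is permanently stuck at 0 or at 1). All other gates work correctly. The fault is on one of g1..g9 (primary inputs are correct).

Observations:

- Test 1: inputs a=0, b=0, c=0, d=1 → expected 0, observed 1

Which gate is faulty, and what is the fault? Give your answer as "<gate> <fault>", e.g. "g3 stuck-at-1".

g9 stuck-at-1

Fault-free values for test 1 (a=0, b=0, c=0, d=1): g1=1, g2=1, g3=1, g4=0, g5=0, g6=1, g7=1, g8=1, g9=0, giving Y=0. Observed 1.
Test 1: faults giving observed 1 are {g9 stuck-at-1}.
Only g9 stuck-at-1 is consistent with every test.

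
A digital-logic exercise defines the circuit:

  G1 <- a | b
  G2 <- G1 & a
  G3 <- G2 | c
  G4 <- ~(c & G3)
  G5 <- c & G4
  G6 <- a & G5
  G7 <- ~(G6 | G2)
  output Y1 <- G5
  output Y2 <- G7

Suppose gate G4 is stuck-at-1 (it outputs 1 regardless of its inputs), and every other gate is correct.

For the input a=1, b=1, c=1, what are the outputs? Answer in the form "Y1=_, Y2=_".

Propagate with G4 forced: G1=1, G2=1, G3=1, G4=1 [stuck-at-1], G5=1, G6=1, G7=0.
So the outputs are Y1=1, Y2=0. (Without the fault they would be Y1=0, Y2=0.)

Y1=1, Y2=0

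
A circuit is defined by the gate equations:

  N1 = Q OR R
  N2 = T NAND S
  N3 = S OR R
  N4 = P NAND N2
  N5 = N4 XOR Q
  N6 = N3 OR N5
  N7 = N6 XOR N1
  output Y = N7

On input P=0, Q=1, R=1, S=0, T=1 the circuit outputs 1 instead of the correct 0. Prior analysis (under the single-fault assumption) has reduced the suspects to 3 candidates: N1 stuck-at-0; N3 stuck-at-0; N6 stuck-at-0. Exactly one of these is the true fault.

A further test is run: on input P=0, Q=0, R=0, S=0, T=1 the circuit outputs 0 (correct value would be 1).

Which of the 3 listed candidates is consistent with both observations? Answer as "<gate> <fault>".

N6 stuck-at-0

Evaluate each candidate on input P=0, Q=0, R=0, S=0, T=1:
  N1 stuck-at-0: N1=0 [stuck-at-0], N2=1, N3=0, N4=1, N5=1, N6=1, N7=1 → 1 — eliminated
  N3 stuck-at-0: N1=0, N2=1, N3=0 [stuck-at-0], N4=1, N5=1, N6=1, N7=1 → 1 — eliminated
  N6 stuck-at-0: N1=0, N2=1, N3=0, N4=1, N5=1, N6=0 [stuck-at-0], N7=0 → 0 — matches
Only N6 stuck-at-0 reproduces the observed 0.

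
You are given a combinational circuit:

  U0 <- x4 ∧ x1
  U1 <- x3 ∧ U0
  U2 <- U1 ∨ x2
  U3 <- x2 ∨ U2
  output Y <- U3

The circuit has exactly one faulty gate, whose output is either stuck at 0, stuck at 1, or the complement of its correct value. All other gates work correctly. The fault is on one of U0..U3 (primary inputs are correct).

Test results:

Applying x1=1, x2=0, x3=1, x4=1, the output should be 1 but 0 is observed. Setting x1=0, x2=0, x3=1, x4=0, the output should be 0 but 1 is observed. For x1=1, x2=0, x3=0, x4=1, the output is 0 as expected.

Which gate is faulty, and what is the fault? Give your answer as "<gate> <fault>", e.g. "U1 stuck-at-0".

Fault-free values for test 1 (x1=1, x2=0, x3=1, x4=1): U0=1, U1=1, U2=1, U3=1, giving Y=1. Observed 0.
Test 1: faults giving observed 0 are {U0 stuck-at-0, U0 inverted output, U1 stuck-at-0, U1 inverted output, U2 stuck-at-0, U2 inverted output, U3 stuck-at-0, U3 inverted output}.
Test 2 (x1=0, x2=0, x3=1, x4=0): fault-free U0=0, U1=0, U2=0, U3=0 → 0; observed 1. Eliminates U0 stuck-at-0, U1 stuck-at-0, U2 stuck-at-0, U3 stuck-at-0.
Test 3 (x1=1, x2=0, x3=0, x4=1): fault-free U0=1, U1=0, U2=0, U3=0 → 0; observed 0. Eliminates U1 inverted output, U2 inverted output, U3 inverted output.
Only U0 inverted output is consistent with every test.

U0 inverted output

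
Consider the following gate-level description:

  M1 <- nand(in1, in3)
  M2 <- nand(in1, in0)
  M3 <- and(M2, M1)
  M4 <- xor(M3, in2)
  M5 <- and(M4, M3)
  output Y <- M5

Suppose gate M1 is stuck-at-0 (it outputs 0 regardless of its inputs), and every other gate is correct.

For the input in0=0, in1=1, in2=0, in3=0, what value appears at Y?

Propagate with M1 forced: M1=0 [stuck-at-0], M2=1, M3=0, M4=0, M5=0.
So Y = 0. (Without the fault it would be 1.)

0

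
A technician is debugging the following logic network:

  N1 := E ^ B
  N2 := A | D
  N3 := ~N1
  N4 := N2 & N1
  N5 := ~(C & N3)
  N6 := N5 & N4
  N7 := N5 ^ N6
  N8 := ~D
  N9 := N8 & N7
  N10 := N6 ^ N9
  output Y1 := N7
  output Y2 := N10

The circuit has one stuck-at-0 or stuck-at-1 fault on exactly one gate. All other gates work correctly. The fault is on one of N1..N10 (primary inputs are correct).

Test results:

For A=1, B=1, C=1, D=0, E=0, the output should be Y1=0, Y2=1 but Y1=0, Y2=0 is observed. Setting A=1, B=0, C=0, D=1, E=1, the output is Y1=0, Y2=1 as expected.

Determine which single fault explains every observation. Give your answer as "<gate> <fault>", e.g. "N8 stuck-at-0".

Fault-free values for test 1 (A=1, B=1, C=1, D=0, E=0): N1=1, N2=1, N3=0, N4=1, N5=1, N6=1, N7=0, N8=1, N9=0, N10=1, giving Y1=0, Y2=1. Observed Y1=0, Y2=0.
Test 1: faults giving observed Y1=0, Y2=0 are {N1 stuck-at-0, N3 stuck-at-1, N5 stuck-at-0, N9 stuck-at-1, N10 stuck-at-0}.
Test 2 (A=1, B=0, C=0, D=1, E=1): fault-free N1=1, N2=1, N3=0, N4=1, N5=1, N6=1, N7=0, N8=0, N9=0, N10=1 → Y1=0, Y2=1; observed Y1=0, Y2=1. Eliminates N1 stuck-at-0, N5 stuck-at-0, N9 stuck-at-1, N10 stuck-at-0.
Only N3 stuck-at-1 is consistent with every test.

N3 stuck-at-1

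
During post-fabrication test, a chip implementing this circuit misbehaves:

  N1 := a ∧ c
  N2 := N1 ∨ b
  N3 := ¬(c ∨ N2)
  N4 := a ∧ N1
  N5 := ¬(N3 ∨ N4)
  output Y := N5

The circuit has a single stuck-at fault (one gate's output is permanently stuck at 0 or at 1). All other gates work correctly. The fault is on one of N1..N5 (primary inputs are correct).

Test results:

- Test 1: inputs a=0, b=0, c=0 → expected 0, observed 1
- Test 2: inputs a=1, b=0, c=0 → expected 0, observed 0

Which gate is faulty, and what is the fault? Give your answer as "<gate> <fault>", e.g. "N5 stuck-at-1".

N1 stuck-at-1

Fault-free values for test 1 (a=0, b=0, c=0): N1=0, N2=0, N3=1, N4=0, N5=0, giving Y=0. Observed 1.
Test 1: faults giving observed 1 are {N1 stuck-at-1, N2 stuck-at-1, N3 stuck-at-0, N5 stuck-at-1}.
Test 2 (a=1, b=0, c=0): fault-free N1=0, N2=0, N3=1, N4=0, N5=0 → 0; observed 0. Eliminates N2 stuck-at-1, N3 stuck-at-0, N5 stuck-at-1.
Only N1 stuck-at-1 is consistent with every test.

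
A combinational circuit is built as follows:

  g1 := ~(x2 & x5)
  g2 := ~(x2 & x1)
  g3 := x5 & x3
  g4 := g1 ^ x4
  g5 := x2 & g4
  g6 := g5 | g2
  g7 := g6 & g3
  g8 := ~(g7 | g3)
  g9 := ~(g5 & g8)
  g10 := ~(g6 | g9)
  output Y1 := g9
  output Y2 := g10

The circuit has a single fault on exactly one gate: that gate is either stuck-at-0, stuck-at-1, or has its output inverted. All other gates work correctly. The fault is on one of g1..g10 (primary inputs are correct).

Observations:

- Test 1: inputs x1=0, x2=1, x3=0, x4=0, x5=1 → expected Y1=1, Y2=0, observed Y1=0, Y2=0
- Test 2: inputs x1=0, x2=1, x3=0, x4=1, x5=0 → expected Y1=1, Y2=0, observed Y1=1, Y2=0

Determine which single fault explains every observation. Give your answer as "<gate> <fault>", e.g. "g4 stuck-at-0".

g1 stuck-at-1

Fault-free values for test 1 (x1=0, x2=1, x3=0, x4=0, x5=1): g1=0, g2=1, g3=0, g4=0, g5=0, g6=1, g7=0, g8=1, g9=1, g10=0, giving Y1=1, Y2=0. Observed Y1=0, Y2=0.
Test 1: faults giving observed Y1=0, Y2=0 are {g1 stuck-at-1, g1 inverted output, g4 stuck-at-1, g4 inverted output, g5 stuck-at-1, g5 inverted output, g9 stuck-at-0, g9 inverted output}.
Test 2 (x1=0, x2=1, x3=0, x4=1, x5=0): fault-free g1=1, g2=1, g3=0, g4=0, g5=0, g6=1, g7=0, g8=1, g9=1, g10=0 → Y1=1, Y2=0; observed Y1=1, Y2=0. Eliminates g1 inverted output, g4 stuck-at-1, g4 inverted output, g5 stuck-at-1, g5 inverted output, g9 stuck-at-0, g9 inverted output.
Only g1 stuck-at-1 is consistent with every test.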